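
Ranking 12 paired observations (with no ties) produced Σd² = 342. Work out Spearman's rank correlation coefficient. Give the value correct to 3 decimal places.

ρ = 1 − 6Σd² / [n(n²−1)] = 1 − 6×342 / (12×143)
  = 1 − 2052/1716 = 1 − 1.1958 ≈ -0.196

-0.196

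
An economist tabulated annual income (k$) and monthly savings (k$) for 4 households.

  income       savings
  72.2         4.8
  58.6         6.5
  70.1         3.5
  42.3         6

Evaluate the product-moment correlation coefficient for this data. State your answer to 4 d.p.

-0.6907

n = 4, Σx = 243.2, Σy = 20.8, Σx² = 15350.1, Σy² = 113.54, Σxy = 1226.61
nΣxy − ΣxΣy = 4906.44 − 5058.56 = -152.12
nΣx² − (Σx)² = 61400.4 − 59146.24 = 2254.16; nΣy² − (Σy)² = 454.16 − 432.64 = 21.52
r = -152.12 / √(2254.16 × 21.52) = -152.12 / 220.2488 ≈ -0.6907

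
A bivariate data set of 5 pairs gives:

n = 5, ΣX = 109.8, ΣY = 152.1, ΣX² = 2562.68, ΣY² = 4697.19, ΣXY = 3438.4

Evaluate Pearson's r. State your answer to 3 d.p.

r = (nΣXY − ΣXΣY) / √[(nΣX² − (ΣX)²)(nΣY² − (ΣY)²)]
Numerator: 5×3438.4 − 109.8×152.1 = 491.42
Denominator: √[(12813.4 − 12056.04)(23485.95 − 23134.41)] = √[757.36 × 351.54] = 515.9868
r = 491.42 / 515.9868 ≈ 0.952

0.952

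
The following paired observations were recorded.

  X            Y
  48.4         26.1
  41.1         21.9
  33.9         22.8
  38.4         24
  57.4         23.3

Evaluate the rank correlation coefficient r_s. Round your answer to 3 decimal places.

Rank X: 4, 3, 1, 2, 5
Rank Y: 5, 1, 2, 4, 3
d = rank(X) − rank(Y): -1, 2, -1, -2, 2; Σd² = 14
ρ = 1 − 6Σd² / [n(n²−1)] = 1 − 6×14 / (5×24) = 1 − 84/120 ≈ 0.300

0.300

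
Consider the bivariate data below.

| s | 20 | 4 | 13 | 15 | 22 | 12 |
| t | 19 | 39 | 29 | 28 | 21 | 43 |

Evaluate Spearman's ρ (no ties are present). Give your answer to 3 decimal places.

Rank s: 5, 1, 3, 4, 6, 2
Rank t: 1, 5, 4, 3, 2, 6
d = rank(s) − rank(t): 4, -4, -1, 1, 4, -4; Σd² = 66
ρ = 1 − 6Σd² / [n(n²−1)] = 1 − 6×66 / (6×35) = 1 − 396/210 ≈ -0.886

-0.886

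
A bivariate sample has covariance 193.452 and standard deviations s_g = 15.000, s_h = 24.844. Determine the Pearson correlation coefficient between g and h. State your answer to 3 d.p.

r = Cov(g,h) / (s_g · s_h) = 193.452 / (15.000 × 24.844)
  = 193.452 / 372.6600 ≈ 0.519

0.519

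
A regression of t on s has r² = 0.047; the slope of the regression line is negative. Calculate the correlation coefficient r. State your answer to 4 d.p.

|r| = √0.047 = 0.2168
The association is negative, so r = −0.2168.

-0.2168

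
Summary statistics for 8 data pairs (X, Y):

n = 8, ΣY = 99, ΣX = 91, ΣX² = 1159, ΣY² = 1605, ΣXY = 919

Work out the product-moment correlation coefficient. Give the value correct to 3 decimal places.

-0.955

r = (nΣXY − ΣXΣY) / √[(nΣX² − (ΣX)²)(nΣY² − (ΣY)²)]
Numerator: 8×919 − 91×99 = -1657
Denominator: √[(9272 − 8281)(12840 − 9801)] = √[991 × 3039] = 1735.4103
r = -1657 / 1735.4103 ≈ -0.955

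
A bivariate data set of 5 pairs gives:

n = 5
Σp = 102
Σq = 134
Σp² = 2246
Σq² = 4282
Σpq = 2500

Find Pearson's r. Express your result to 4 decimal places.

-0.6915

r = (nΣpq − ΣpΣq) / √[(nΣp² − (Σp)²)(nΣq² − (Σq)²)]
Numerator: 5×2500 − 102×134 = -1168
Denominator: √[(11230 − 10404)(21410 − 17956)] = √[826 × 3454] = 1689.0838
r = -1168 / 1689.0838 ≈ -0.6915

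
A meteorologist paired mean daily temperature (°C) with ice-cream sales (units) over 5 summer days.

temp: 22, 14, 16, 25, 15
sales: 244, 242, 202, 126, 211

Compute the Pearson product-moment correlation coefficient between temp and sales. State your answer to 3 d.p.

n = 5, Σx = 92, Σy = 1025, Σx² = 1786, Σy² = 219301, Σxy = 18303
nΣxy − ΣxΣy = 91515 − 94300 = -2785
nΣx² − (Σx)² = 8930 − 8464 = 466; nΣy² − (Σy)² = 1096505 − 1050625 = 45880
r = -2785 / √(466 × 45880) = -2785 / 4623.8599 ≈ -0.602

-0.602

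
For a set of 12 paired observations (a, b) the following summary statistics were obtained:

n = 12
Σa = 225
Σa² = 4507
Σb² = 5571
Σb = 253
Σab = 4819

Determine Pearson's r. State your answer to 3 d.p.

r = (nΣab − ΣaΣb) / √[(nΣa² − (Σa)²)(nΣb² − (Σb)²)]
Numerator: 12×4819 − 225×253 = 903
Denominator: √[(54084 − 50625)(66852 − 64009)] = √[3459 × 2843] = 3135.9109
r = 903 / 3135.9109 ≈ 0.288

0.288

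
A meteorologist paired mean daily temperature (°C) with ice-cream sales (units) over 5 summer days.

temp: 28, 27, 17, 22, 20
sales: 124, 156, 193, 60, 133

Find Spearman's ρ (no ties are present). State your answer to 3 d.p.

-0.500

Rank temp: 5, 4, 1, 3, 2
Rank sales: 2, 4, 5, 1, 3
d = rank(temp) − rank(sales): 3, 0, -4, 2, -1; Σd² = 30
ρ = 1 − 6Σd² / [n(n²−1)] = 1 − 6×30 / (5×24) = 1 − 180/120 ≈ -0.500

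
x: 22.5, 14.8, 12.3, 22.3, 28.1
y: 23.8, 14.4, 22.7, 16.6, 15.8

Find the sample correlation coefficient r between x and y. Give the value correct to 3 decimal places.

-0.219

n = 5, Σx = 100, Σy = 93.3, Σx² = 2163.48, Σy² = 1814.29, Σxy = 1841.99
nΣxy − ΣxΣy = 9209.95 − 9330 = -120.05
nΣx² − (Σx)² = 10817.4 − 10000 = 817.4; nΣy² − (Σy)² = 9071.45 − 8704.89 = 366.56
r = -120.05 / √(817.4 × 366.56) = -120.05 / 547.3812 ≈ -0.219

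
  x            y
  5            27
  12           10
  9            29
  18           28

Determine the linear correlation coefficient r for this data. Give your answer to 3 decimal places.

-0.094

n = 4, Σx = 44, Σy = 94, Σx² = 574, Σy² = 2454, Σxy = 1020
nΣxy − ΣxΣy = 4080 − 4136 = -56
nΣx² − (Σx)² = 2296 − 1936 = 360; nΣy² − (Σy)² = 9816 − 8836 = 980
r = -56 / √(360 × 980) = -56 / 593.9697 ≈ -0.094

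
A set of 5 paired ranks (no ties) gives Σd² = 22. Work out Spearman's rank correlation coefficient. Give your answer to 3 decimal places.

-0.100

ρ = 1 − 6Σd² / [n(n²−1)] = 1 − 6×22 / (5×24)
  = 1 − 132/120 = 1 − 1.1000 ≈ -0.100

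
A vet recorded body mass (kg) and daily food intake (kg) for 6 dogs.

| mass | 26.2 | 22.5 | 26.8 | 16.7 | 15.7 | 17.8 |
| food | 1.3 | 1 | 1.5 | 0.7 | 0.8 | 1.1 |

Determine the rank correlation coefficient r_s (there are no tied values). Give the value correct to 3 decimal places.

Rank mass: 5, 4, 6, 2, 1, 3
Rank food: 5, 3, 6, 1, 2, 4
d = rank(mass) − rank(food): 0, 1, 0, 1, -1, -1; Σd² = 4
ρ = 1 − 6Σd² / [n(n²−1)] = 1 − 6×4 / (6×35) = 1 − 24/210 ≈ 0.886

0.886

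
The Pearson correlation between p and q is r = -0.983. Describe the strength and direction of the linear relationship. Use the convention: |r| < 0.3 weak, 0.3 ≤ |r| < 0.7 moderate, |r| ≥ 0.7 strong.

r = -0.983 < 0 so the relationship is negative.
|r| = 0.983, which falls in the strong range.

strong negative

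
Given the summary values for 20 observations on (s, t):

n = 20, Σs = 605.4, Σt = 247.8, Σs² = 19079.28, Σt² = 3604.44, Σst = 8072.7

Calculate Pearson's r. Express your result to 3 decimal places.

r = (nΣst − ΣsΣt) / √[(nΣs² − (Σs)²)(nΣt² − (Σt)²)]
Numerator: 20×8072.7 − 605.4×247.8 = 11435.88
Denominator: √[(381585.6 − 366509.16)(72088.8 − 61404.84)] = √[15076.44 × 10683.96] = 12691.5752
r = 11435.88 / 12691.5752 ≈ 0.901

0.901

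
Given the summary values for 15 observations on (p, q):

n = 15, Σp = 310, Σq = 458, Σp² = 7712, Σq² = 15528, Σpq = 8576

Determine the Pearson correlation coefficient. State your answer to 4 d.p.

-0.6265

r = (nΣpq − ΣpΣq) / √[(nΣp² − (Σp)²)(nΣq² − (Σq)²)]
Numerator: 15×8576 − 310×458 = -13340
Denominator: √[(115680 − 96100)(232920 − 209764)] = √[19580 × 23156] = 21293.0618
r = -13340 / 21293.0618 ≈ -0.6265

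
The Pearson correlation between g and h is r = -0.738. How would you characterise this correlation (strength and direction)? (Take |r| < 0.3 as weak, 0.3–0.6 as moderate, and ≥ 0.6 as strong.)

r = -0.738 < 0 so the relationship is negative.
|r| = 0.738, which falls in the strong range.

strong negative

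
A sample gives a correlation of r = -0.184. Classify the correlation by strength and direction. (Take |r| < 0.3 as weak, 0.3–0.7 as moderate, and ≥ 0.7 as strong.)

r = -0.184 < 0 so the relationship is negative.
|r| = 0.184, which falls in the weak range.

weak negative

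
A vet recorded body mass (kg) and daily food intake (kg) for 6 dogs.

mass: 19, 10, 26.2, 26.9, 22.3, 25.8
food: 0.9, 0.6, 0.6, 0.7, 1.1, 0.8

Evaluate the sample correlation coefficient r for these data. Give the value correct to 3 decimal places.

0.132

n = 6, Σx = 130.2, Σy = 4.7, Σx² = 3033.98, Σy² = 3.87, Σxy = 102.82
nΣxy − ΣxΣy = 616.92 − 611.94 = 4.98
nΣx² − (Σx)² = 18203.88 − 16952.04 = 1251.84; nΣy² − (Σy)² = 23.22 − 22.09 = 1.13
r = 4.98 / √(1251.84 × 1.13) = 4.98 / 37.6109 ≈ 0.132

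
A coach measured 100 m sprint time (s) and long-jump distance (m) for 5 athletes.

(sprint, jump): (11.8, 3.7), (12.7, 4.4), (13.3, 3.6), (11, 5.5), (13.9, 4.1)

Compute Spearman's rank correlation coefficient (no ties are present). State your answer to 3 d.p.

-0.500

Rank sprint: 2, 3, 4, 1, 5
Rank jump: 2, 4, 1, 5, 3
d = rank(sprint) − rank(jump): 0, -1, 3, -4, 2; Σd² = 30
ρ = 1 − 6Σd² / [n(n²−1)] = 1 − 6×30 / (5×24) = 1 − 180/120 ≈ -0.500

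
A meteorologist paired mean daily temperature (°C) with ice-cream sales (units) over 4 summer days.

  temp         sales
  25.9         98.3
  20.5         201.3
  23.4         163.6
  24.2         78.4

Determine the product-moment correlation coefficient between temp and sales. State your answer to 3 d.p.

n = 4, Σx = 94, Σy = 541.6, Σx² = 2224.26, Σy² = 83096.1, Σxy = 12398.14
nΣxy − ΣxΣy = 49592.56 − 50910.4 = -1317.84
nΣx² − (Σx)² = 8897.04 − 8836 = 61.04; nΣy² − (Σy)² = 332384.4 − 293330.56 = 39053.84
r = -1317.84 / √(61.04 × 39053.84) = -1317.84 / 1543.9710 ≈ -0.854

-0.854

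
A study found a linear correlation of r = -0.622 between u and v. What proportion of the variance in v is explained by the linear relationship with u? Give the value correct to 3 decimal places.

0.387

r² = (-0.622)² = 0.387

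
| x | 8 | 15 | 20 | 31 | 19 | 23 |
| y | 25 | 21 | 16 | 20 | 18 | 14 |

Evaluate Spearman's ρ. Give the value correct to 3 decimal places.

Rank x: 1, 2, 4, 6, 3, 5
Rank y: 6, 5, 2, 4, 3, 1
d = rank(x) − rank(y): -5, -3, 2, 2, 0, 4; Σd² = 58
ρ = 1 − 6Σd² / [n(n²−1)] = 1 − 6×58 / (6×35) = 1 − 348/210 ≈ -0.657

-0.657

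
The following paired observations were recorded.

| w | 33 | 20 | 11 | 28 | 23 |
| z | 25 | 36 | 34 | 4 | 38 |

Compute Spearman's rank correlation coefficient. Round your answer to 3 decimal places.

-0.500

Rank w: 5, 2, 1, 4, 3
Rank z: 2, 4, 3, 1, 5
d = rank(w) − rank(z): 3, -2, -2, 3, -2; Σd² = 30
ρ = 1 − 6Σd² / [n(n²−1)] = 1 − 6×30 / (5×24) = 1 − 180/120 ≈ -0.500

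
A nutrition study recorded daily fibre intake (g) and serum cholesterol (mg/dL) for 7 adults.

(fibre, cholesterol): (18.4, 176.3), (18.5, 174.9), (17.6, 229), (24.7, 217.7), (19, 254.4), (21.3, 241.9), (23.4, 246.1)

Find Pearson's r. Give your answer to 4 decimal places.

n = 7, Σx = 142.9, Σy = 1540.3, Σx² = 2962.91, Σy² = 345306.17, Σxy = 31631.97
nΣxy − ΣxΣy = 221423.79 − 220108.87 = 1314.92
nΣx² − (Σx)² = 20740.37 − 20420.41 = 319.96; nΣy² − (Σy)² = 2417143.19 − 2372524.09 = 44619.1
r = 1314.92 / √(319.96 × 44619.1) = 1314.92 / 3778.4027 ≈ 0.3480

0.3480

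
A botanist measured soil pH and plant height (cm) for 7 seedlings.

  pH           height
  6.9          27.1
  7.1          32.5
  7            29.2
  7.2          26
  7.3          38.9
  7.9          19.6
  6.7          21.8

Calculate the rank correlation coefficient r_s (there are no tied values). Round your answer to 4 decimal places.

0.0357

Rank pH: 2, 4, 3, 5, 6, 7, 1
Rank height: 4, 6, 5, 3, 7, 1, 2
d = rank(pH) − rank(height): -2, -2, -2, 2, -1, 6, -1; Σd² = 54
ρ = 1 − 6Σd² / [n(n²−1)] = 1 − 6×54 / (7×48) = 1 − 324/336 ≈ 0.0357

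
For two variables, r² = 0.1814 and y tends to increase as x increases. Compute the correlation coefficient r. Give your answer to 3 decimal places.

0.426

|r| = √0.1814 = 0.426
The association is positive, so r = 0.426.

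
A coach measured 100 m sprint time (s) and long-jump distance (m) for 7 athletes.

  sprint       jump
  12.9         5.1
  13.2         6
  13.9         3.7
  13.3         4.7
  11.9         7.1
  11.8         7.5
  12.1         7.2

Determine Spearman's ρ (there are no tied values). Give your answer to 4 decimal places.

-0.9286

Rank sprint: 4, 5, 7, 6, 2, 1, 3
Rank jump: 3, 4, 1, 2, 5, 7, 6
d = rank(sprint) − rank(jump): 1, 1, 6, 4, -3, -6, -3; Σd² = 108
ρ = 1 − 6Σd² / [n(n²−1)] = 1 − 6×108 / (7×48) = 1 − 648/336 ≈ -0.9286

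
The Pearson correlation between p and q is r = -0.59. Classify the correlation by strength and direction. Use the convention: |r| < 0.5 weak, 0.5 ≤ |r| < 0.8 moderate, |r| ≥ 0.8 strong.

moderate negative

r = -0.59 < 0 so the relationship is negative.
|r| = 0.59, which falls in the moderate range.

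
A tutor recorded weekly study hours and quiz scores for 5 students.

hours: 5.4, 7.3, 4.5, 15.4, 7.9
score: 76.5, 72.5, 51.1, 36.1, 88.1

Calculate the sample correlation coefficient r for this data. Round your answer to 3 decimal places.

-0.562

n = 5, Σx = 40.5, Σy = 324.3, Σx² = 402.27, Σy² = 22784.53, Σxy = 2424.23
nΣxy − ΣxΣy = 12121.15 − 13134.15 = -1013
nΣx² − (Σx)² = 2011.35 − 1640.25 = 371.1; nΣy² − (Σy)² = 113922.65 − 105170.49 = 8752.16
r = -1013 / √(371.1 × 8752.16) = -1013 / 1802.2005 ≈ -0.562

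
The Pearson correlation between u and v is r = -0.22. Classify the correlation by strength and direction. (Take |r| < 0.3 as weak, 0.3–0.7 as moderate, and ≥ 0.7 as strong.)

r = -0.22 < 0 so the relationship is negative.
|r| = 0.22, which falls in the weak range.

weak negative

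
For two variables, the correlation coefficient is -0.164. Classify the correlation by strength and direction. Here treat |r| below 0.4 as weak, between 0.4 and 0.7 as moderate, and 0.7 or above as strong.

r = -0.164 < 0 so the relationship is negative.
|r| = 0.164, which falls in the weak range.

weak negative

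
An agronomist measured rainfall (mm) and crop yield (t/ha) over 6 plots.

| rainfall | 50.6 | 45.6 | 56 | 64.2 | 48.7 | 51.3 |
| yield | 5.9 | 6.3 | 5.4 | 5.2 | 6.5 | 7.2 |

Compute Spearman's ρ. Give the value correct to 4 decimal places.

Rank rainfall: 3, 1, 5, 6, 2, 4
Rank yield: 3, 4, 2, 1, 5, 6
d = rank(rainfall) − rank(yield): 0, -3, 3, 5, -3, -2; Σd² = 56
ρ = 1 − 6Σd² / [n(n²−1)] = 1 − 6×56 / (6×35) = 1 − 336/210 ≈ -0.6000

-0.6000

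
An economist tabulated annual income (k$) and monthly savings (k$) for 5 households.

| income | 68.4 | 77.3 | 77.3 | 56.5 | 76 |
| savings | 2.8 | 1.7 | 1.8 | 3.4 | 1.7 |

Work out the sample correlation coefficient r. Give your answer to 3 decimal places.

n = 5, Σx = 355.5, Σy = 11.4, Σx² = 25597.39, Σy² = 28.42, Σxy = 783.37
nΣxy − ΣxΣy = 3916.85 − 4052.7 = -135.85
nΣx² − (Σx)² = 127986.95 − 126380.25 = 1606.7; nΣy² − (Σy)² = 142.1 − 129.96 = 12.14
r = -135.85 / √(1606.7 × 12.14) = -135.85 / 139.6615 ≈ -0.973

-0.973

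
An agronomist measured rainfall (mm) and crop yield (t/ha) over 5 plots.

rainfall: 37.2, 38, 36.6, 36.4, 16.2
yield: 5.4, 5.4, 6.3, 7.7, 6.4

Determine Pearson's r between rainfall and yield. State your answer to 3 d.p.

n = 5, Σx = 164.4, Σy = 31.2, Σx² = 5754.8, Σy² = 198.26, Σxy = 1020.62
nΣxy − ΣxΣy = 5103.1 − 5129.28 = -26.18
nΣx² − (Σx)² = 28774 − 27027.36 = 1746.64; nΣy² − (Σy)² = 991.3 − 973.44 = 17.86
r = -26.18 / √(1746.64 × 17.86) = -26.18 / 176.6210 ≈ -0.148

-0.148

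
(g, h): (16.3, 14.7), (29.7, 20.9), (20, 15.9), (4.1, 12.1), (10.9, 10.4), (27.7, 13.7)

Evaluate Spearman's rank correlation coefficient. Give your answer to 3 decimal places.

0.771

Rank g: 3, 6, 4, 1, 2, 5
Rank h: 4, 6, 5, 2, 1, 3
d = rank(g) − rank(h): -1, 0, -1, -1, 1, 2; Σd² = 8
ρ = 1 − 6Σd² / [n(n²−1)] = 1 − 6×8 / (6×35) = 1 − 48/210 ≈ 0.771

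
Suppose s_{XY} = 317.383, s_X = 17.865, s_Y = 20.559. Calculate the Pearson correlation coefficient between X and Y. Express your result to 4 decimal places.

r = Cov(X,Y) / (s_X · s_Y) = 317.383 / (17.865 × 20.559)
  = 317.383 / 367.2865 ≈ 0.8641

0.8641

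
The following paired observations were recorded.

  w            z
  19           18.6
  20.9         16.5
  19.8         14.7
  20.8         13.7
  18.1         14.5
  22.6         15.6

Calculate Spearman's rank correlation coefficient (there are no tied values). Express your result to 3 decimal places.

0.143

Rank w: 2, 5, 3, 4, 1, 6
Rank z: 6, 5, 3, 1, 2, 4
d = rank(w) − rank(z): -4, 0, 0, 3, -1, 2; Σd² = 30
ρ = 1 − 6Σd² / [n(n²−1)] = 1 − 6×30 / (6×35) = 1 − 180/210 ≈ 0.143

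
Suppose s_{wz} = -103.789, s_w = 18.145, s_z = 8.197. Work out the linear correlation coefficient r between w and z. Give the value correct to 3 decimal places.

-0.698

r = Cov(w,z) / (s_w · s_z) = -103.789 / (18.145 × 8.197)
  = -103.789 / 148.7346 ≈ -0.698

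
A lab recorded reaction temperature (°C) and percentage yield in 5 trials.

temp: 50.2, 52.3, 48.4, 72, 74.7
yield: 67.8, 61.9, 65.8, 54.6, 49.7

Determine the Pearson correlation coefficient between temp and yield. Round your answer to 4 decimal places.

-0.9629

n = 5, Σx = 297.6, Σy = 299.8, Σx² = 18361.98, Σy² = 18209.34, Σxy = 17469.44
nΣxy − ΣxΣy = 87347.2 − 89220.48 = -1873.28
nΣx² − (Σx)² = 91809.9 − 88565.76 = 3244.14; nΣy² − (Σy)² = 91046.7 − 89880.04 = 1166.66
r = -1873.28 / √(3244.14 × 1166.66) = -1873.28 / 1945.4584 ≈ -0.9629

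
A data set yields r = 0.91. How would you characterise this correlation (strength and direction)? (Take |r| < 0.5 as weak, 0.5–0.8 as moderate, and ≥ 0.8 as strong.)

r = 0.91 > 0 so the relationship is positive.
|r| = 0.91, which falls in the strong range.

strong positive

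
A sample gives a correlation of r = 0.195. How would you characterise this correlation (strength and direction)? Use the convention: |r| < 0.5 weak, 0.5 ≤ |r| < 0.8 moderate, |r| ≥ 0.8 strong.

r = 0.195 > 0 so the relationship is positive.
|r| = 0.195, which falls in the weak range.

weak positive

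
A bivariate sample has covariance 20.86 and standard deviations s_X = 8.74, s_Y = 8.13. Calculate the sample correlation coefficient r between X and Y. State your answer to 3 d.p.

0.294

r = Cov(X,Y) / (s_X · s_Y) = 20.86 / (8.74 × 8.13)
  = 20.86 / 71.0562 ≈ 0.294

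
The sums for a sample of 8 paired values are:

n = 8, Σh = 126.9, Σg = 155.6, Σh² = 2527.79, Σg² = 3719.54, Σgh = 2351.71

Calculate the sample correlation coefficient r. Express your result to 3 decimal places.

-0.195

r = (nΣgh − ΣgΣh) / √[(nΣg² − (Σg)²)(nΣh² − (Σh)²)]
Numerator: 8×2351.71 − 155.6×126.9 = -931.96
Denominator: √[(29756.32 − 24211.36)(20222.32 − 16103.61)] = √[5544.96 × 4118.71] = 4778.9206
r = -931.96 / 4778.9206 ≈ -0.195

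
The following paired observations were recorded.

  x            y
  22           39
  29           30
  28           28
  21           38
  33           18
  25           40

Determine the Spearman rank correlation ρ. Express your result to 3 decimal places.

Rank x: 2, 5, 4, 1, 6, 3
Rank y: 5, 3, 2, 4, 1, 6
d = rank(x) − rank(y): -3, 2, 2, -3, 5, -3; Σd² = 60
ρ = 1 − 6Σd² / [n(n²−1)] = 1 − 6×60 / (6×35) = 1 − 360/210 ≈ -0.714

-0.714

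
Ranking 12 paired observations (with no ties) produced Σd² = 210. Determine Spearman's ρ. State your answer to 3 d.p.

ρ = 1 − 6Σd² / [n(n²−1)] = 1 − 6×210 / (12×143)
  = 1 − 1260/1716 = 1 − 0.7343 ≈ 0.266

0.266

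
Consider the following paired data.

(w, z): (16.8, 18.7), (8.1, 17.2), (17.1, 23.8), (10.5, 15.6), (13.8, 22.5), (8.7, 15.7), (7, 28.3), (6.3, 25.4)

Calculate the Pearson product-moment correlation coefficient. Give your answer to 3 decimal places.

-0.111

n = 8, Σw = 88.3, Σz = 167.2, Σw² = 1105.33, Σz² = 3654.12, Σwz = 1829.47
nΣwz − ΣwΣz = 14635.76 − 14763.76 = -128
nΣw² − (Σw)² = 8842.64 − 7796.89 = 1045.75; nΣz² − (Σz)² = 29232.96 − 27955.84 = 1277.12
r = -128 / √(1045.75 × 1277.12) = -128 / 1155.6592 ≈ -0.111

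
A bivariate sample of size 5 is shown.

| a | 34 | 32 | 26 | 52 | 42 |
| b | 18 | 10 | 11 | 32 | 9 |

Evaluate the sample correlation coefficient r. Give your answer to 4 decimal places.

0.7338

n = 5, Σa = 186, Σb = 80, Σa² = 7324, Σb² = 1650, Σab = 3260
nΣab − ΣaΣb = 16300 − 14880 = 1420
nΣa² − (Σa)² = 36620 − 34596 = 2024; nΣb² − (Σb)² = 8250 − 6400 = 1850
r = 1420 / √(2024 × 1850) = 1420 / 1935.0452 ≈ 0.7338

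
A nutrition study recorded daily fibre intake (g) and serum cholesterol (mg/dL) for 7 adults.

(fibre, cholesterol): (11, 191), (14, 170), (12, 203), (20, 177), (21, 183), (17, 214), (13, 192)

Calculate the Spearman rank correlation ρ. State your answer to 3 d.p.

Rank fibre: 1, 4, 2, 6, 7, 5, 3
Rank cholesterol: 4, 1, 6, 2, 3, 7, 5
d = rank(fibre) − rank(cholesterol): -3, 3, -4, 4, 4, -2, -2; Σd² = 74
ρ = 1 − 6Σd² / [n(n²−1)] = 1 − 6×74 / (7×48) = 1 − 444/336 ≈ -0.321

-0.321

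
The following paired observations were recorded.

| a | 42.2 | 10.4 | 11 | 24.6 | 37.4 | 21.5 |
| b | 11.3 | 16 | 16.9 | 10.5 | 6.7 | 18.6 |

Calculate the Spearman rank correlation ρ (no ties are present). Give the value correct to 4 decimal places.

-0.6000

Rank a: 6, 1, 2, 4, 5, 3
Rank b: 3, 4, 5, 2, 1, 6
d = rank(a) − rank(b): 3, -3, -3, 2, 4, -3; Σd² = 56
ρ = 1 − 6Σd² / [n(n²−1)] = 1 − 6×56 / (6×35) = 1 − 336/210 ≈ -0.6000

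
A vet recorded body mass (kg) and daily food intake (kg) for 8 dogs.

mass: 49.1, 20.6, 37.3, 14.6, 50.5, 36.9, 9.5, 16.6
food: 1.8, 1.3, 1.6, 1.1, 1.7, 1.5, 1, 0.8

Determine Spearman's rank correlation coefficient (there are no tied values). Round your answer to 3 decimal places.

0.905

Rank mass: 7, 4, 6, 2, 8, 5, 1, 3
Rank food: 8, 4, 6, 3, 7, 5, 2, 1
d = rank(mass) − rank(food): -1, 0, 0, -1, 1, 0, -1, 2; Σd² = 8
ρ = 1 − 6Σd² / [n(n²−1)] = 1 − 6×8 / (8×63) = 1 − 48/504 ≈ 0.905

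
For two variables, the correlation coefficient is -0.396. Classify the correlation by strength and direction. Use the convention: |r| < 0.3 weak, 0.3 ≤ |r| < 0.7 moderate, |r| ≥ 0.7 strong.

moderate negative

r = -0.396 < 0 so the relationship is negative.
|r| = 0.396, which falls in the moderate range.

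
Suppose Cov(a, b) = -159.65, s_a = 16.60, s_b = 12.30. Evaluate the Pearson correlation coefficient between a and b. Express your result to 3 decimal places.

-0.782

r = Cov(a,b) / (s_a · s_b) = -159.65 / (16.60 × 12.30)
  = -159.65 / 204.1800 ≈ -0.782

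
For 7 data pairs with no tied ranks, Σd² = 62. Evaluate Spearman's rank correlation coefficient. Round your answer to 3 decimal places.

ρ = 1 − 6Σd² / [n(n²−1)] = 1 − 6×62 / (7×48)
  = 1 − 372/336 = 1 − 1.1071 ≈ -0.107

-0.107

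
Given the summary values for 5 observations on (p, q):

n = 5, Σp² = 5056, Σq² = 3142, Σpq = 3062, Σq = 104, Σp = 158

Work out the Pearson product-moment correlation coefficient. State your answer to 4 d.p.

-0.9022

r = (nΣpq − ΣpΣq) / √[(nΣp² − (Σp)²)(nΣq² − (Σq)²)]
Numerator: 5×3062 − 158×104 = -1122
Denominator: √[(25280 − 24964)(15710 − 10816)] = √[316 × 4894] = 1243.5851
r = -1122 / 1243.5851 ≈ -0.9022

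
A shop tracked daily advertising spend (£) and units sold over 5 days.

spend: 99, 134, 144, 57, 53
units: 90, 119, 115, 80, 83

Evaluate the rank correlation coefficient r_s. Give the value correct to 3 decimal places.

0.800

Rank spend: 3, 4, 5, 2, 1
Rank units: 3, 5, 4, 1, 2
d = rank(spend) − rank(units): 0, -1, 1, 1, -1; Σd² = 4
ρ = 1 − 6Σd² / [n(n²−1)] = 1 − 6×4 / (5×24) = 1 − 24/120 ≈ 0.800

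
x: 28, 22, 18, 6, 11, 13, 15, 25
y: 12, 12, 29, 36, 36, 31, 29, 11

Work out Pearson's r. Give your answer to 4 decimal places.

-0.9349

n = 8, Σx = 138, Σy = 196, Σx² = 2768, Σy² = 5644, Σxy = 2847
nΣxy − ΣxΣy = 22776 − 27048 = -4272
nΣx² − (Σx)² = 22144 − 19044 = 3100; nΣy² − (Σy)² = 45152 − 38416 = 6736
r = -4272 / √(3100 × 6736) = -4272 / 4569.6389 ≈ -0.9349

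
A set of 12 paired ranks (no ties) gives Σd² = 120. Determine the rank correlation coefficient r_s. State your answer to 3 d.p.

0.580

ρ = 1 − 6Σd² / [n(n²−1)] = 1 − 6×120 / (12×143)
  = 1 − 720/1716 = 1 − 0.4196 ≈ 0.580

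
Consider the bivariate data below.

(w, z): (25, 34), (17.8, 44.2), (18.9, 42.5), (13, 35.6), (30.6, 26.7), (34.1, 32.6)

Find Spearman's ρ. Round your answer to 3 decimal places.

Rank w: 4, 2, 3, 1, 5, 6
Rank z: 3, 6, 5, 4, 1, 2
d = rank(w) − rank(z): 1, -4, -2, -3, 4, 4; Σd² = 62
ρ = 1 − 6Σd² / [n(n²−1)] = 1 − 6×62 / (6×35) = 1 − 372/210 ≈ -0.771

-0.771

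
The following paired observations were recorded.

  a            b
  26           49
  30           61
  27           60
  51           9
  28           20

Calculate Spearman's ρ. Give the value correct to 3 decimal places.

-0.300

Rank a: 1, 4, 2, 5, 3
Rank b: 3, 5, 4, 1, 2
d = rank(a) − rank(b): -2, -1, -2, 4, 1; Σd² = 26
ρ = 1 − 6Σd² / [n(n²−1)] = 1 − 6×26 / (5×24) = 1 − 156/120 ≈ -0.300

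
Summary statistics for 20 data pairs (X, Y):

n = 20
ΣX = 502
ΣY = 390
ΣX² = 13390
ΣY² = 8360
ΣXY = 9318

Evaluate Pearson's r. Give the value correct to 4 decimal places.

-0.6099

r = (nΣXY − ΣXΣY) / √[(nΣX² − (ΣX)²)(nΣY² − (ΣY)²)]
Numerator: 20×9318 − 502×390 = -9420
Denominator: √[(267800 − 252004)(167200 − 152100)] = √[15796 × 15100] = 15444.0798
r = -9420 / 15444.0798 ≈ -0.6099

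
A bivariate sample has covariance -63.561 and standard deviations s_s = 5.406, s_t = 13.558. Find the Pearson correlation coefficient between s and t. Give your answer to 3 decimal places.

r = Cov(s,t) / (s_s · s_t) = -63.561 / (5.406 × 13.558)
  = -63.561 / 73.2945 ≈ -0.867

-0.867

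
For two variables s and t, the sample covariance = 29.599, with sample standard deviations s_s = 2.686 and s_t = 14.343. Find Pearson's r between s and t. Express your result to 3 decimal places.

r = Cov(s,t) / (s_s · s_t) = 29.599 / (2.686 × 14.343)
  = 29.599 / 38.5253 ≈ 0.768

0.768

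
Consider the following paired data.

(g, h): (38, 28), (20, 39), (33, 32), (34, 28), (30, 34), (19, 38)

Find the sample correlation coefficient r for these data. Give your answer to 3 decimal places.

-0.956

n = 6, Σg = 174, Σh = 199, Σg² = 5350, Σh² = 6713, Σgh = 5594
nΣgh − ΣgΣh = 33564 − 34626 = -1062
nΣg² − (Σg)² = 32100 − 30276 = 1824; nΣh² − (Σh)² = 40278 − 39601 = 677
r = -1062 / √(1824 × 677) = -1062 / 1111.2371 ≈ -0.956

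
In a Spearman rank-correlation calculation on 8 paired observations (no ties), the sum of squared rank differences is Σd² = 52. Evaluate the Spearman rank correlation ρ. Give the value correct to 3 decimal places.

0.381

ρ = 1 − 6Σd² / [n(n²−1)] = 1 − 6×52 / (8×63)
  = 1 − 312/504 = 1 − 0.6190 ≈ 0.381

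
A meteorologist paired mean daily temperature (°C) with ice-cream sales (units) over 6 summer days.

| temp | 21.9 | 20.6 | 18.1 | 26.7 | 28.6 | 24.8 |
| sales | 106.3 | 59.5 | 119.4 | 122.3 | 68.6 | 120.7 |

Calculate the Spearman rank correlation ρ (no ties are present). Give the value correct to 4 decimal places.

Rank temp: 3, 2, 1, 5, 6, 4
Rank sales: 3, 1, 4, 6, 2, 5
d = rank(temp) − rank(sales): 0, 1, -3, -1, 4, -1; Σd² = 28
ρ = 1 − 6Σd² / [n(n²−1)] = 1 − 6×28 / (6×35) = 1 − 168/210 ≈ 0.2000

0.2000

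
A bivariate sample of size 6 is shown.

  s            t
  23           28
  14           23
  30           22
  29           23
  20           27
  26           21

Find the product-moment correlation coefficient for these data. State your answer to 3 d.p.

n = 6, Σs = 142, Σt = 144, Σs² = 3542, Σt² = 3496, Σst = 3379
nΣst − ΣsΣt = 20274 − 20448 = -174
nΣs² − (Σs)² = 21252 − 20164 = 1088; nΣt² − (Σt)² = 20976 − 20736 = 240
r = -174 / √(1088 × 240) = -174 / 510.9990 ≈ -0.341

-0.341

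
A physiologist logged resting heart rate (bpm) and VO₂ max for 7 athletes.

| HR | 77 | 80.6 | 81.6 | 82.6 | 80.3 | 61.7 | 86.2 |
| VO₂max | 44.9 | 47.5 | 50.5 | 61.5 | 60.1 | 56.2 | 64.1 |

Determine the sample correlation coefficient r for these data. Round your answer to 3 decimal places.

n = 7, Σx = 550, Σy = 384.8, Σx² = 43592.1, Σy² = 21484.02, Σxy = 30305.49
nΣxy − ΣxΣy = 212138.43 − 211640 = 498.43
nΣx² − (Σx)² = 305144.7 − 302500 = 2644.7; nΣy² − (Σy)² = 150388.14 − 148071.04 = 2317.1
r = 498.43 / √(2644.7 × 2317.1) = 498.43 / 2475.4867 ≈ 0.201

0.201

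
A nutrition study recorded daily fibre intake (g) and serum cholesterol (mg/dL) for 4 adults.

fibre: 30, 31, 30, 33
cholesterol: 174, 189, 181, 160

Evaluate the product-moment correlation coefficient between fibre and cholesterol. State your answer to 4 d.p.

n = 4, Σx = 124, Σy = 704, Σx² = 3850, Σy² = 124358, Σxy = 21789
nΣxy − ΣxΣy = 87156 − 87296 = -140
nΣx² − (Σx)² = 15400 − 15376 = 24; nΣy² − (Σy)² = 497432 − 495616 = 1816
r = -140 / √(24 × 1816) = -140 / 208.7678 ≈ -0.6706

-0.6706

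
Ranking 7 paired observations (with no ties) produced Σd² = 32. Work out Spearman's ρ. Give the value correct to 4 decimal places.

ρ = 1 − 6Σd² / [n(n²−1)] = 1 − 6×32 / (7×48)
  = 1 − 192/336 = 1 − 0.57143 ≈ 0.4286

0.4286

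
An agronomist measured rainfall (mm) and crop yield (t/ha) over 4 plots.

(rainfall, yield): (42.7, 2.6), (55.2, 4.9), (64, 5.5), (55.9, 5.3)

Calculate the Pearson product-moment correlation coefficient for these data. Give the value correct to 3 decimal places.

0.943

n = 4, Σx = 217.8, Σy = 18.3, Σx² = 12091.14, Σy² = 89.11, Σxy = 1029.77
nΣxy − ΣxΣy = 4119.08 − 3985.74 = 133.34
nΣx² − (Σx)² = 48364.56 − 47436.84 = 927.72; nΣy² − (Σy)² = 356.44 − 334.89 = 21.55
r = 133.34 / √(927.72 × 21.55) = 133.34 / 141.3944 ≈ 0.943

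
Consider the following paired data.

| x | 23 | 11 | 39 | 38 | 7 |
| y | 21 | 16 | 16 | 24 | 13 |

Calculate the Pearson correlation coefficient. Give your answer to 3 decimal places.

n = 5, Σx = 118, Σy = 90, Σx² = 3664, Σy² = 1698, Σxy = 2286
nΣxy − ΣxΣy = 11430 − 10620 = 810
nΣx² − (Σx)² = 18320 − 13924 = 4396; nΣy² − (Σy)² = 8490 − 8100 = 390
r = 810 / √(4396 × 390) = 810 / 1309.3663 ≈ 0.619

0.619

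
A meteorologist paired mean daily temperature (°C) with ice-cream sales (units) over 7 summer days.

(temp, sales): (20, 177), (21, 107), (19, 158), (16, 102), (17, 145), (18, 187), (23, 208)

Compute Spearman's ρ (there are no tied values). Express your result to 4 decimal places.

Rank temp: 5, 6, 4, 1, 2, 3, 7
Rank sales: 5, 2, 4, 1, 3, 6, 7
d = rank(temp) − rank(sales): 0, 4, 0, 0, -1, -3, 0; Σd² = 26
ρ = 1 − 6Σd² / [n(n²−1)] = 1 − 6×26 / (7×48) = 1 − 156/336 ≈ 0.5357

0.5357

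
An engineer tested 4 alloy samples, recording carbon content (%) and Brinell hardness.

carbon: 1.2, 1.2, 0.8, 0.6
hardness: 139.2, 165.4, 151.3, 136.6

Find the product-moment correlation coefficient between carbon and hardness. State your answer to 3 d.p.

n = 4, Σx = 3.8, Σy = 592.5, Σx² = 3.88, Σy² = 88285.05, Σxy = 568.52
nΣxy − ΣxΣy = 2274.08 − 2251.5 = 22.58
nΣx² − (Σx)² = 15.52 − 14.44 = 1.08; nΣy² − (Σy)² = 353140.2 − 351056.25 = 2083.95
r = 22.58 / √(1.08 × 2083.95) = 22.58 / 47.4412 ≈ 0.476

0.476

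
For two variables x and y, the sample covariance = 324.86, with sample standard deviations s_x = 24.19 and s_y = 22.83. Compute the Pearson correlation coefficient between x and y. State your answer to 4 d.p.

r = Cov(x,y) / (s_x · s_y) = 324.86 / (24.19 × 22.83)
  = 324.86 / 552.2577 ≈ 0.5882

0.5882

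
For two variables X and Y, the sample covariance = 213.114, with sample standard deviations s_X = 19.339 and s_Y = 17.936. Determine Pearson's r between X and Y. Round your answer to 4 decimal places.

r = Cov(X,Y) / (s_X · s_Y) = 213.114 / (19.339 × 17.936)
  = 213.114 / 346.8643 ≈ 0.6144

0.6144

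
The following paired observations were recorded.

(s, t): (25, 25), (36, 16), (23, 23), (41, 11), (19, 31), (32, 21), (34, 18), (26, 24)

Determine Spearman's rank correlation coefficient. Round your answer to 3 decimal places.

Rank s: 3, 7, 2, 8, 1, 5, 6, 4
Rank t: 7, 2, 5, 1, 8, 4, 3, 6
d = rank(s) − rank(t): -4, 5, -3, 7, -7, 1, 3, -2; Σd² = 162
ρ = 1 − 6Σd² / [n(n²−1)] = 1 − 6×162 / (8×63) = 1 − 972/504 ≈ -0.929

-0.929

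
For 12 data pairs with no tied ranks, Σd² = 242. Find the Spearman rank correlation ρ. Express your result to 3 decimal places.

ρ = 1 − 6Σd² / [n(n²−1)] = 1 − 6×242 / (12×143)
  = 1 − 1452/1716 = 1 − 0.8462 ≈ 0.154

0.154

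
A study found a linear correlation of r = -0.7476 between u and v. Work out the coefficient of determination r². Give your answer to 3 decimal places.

0.559

r² = (-0.7476)² = 0.559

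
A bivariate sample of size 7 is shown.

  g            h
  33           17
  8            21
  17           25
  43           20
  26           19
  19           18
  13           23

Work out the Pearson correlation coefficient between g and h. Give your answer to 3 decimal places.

n = 7, Σg = 159, Σh = 143, Σg² = 4497, Σh² = 2969, Σgh = 3149
nΣgh − ΣgΣh = 22043 − 22737 = -694
nΣg² − (Σg)² = 31479 − 25281 = 6198; nΣh² − (Σh)² = 20783 − 20449 = 334
r = -694 / √(6198 × 334) = -694 / 1438.7953 ≈ -0.482

-0.482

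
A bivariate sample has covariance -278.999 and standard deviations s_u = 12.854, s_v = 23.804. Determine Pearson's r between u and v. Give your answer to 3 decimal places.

-0.912

r = Cov(u,v) / (s_u · s_v) = -278.999 / (12.854 × 23.804)
  = -278.999 / 305.9766 ≈ -0.912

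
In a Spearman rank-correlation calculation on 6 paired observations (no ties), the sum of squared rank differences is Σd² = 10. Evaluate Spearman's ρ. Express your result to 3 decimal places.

ρ = 1 − 6Σd² / [n(n²−1)] = 1 − 6×10 / (6×35)
  = 1 − 60/210 = 1 − 0.2857 ≈ 0.714

0.714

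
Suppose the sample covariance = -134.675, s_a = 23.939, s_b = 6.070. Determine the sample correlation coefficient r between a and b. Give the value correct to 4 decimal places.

-0.9268

r = Cov(a,b) / (s_a · s_b) = -134.675 / (23.939 × 6.070)
  = -134.675 / 145.3097 ≈ -0.9268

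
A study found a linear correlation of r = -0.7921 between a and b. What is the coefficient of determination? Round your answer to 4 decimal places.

r² = (-0.7921)² = 0.6274

0.6274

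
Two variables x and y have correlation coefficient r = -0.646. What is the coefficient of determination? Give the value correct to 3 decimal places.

r² = (-0.646)² = 0.417

0.417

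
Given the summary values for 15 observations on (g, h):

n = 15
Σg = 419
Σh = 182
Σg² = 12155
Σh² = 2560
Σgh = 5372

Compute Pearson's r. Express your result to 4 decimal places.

r = (nΣgh − ΣgΣh) / √[(nΣg² − (Σg)²)(nΣh² − (Σh)²)]
Numerator: 15×5372 − 419×182 = 4322
Denominator: √[(182325 − 175561)(38400 − 33124)] = √[6764 × 5276] = 5973.8483
r = 4322 / 5973.8483 ≈ 0.7235

0.7235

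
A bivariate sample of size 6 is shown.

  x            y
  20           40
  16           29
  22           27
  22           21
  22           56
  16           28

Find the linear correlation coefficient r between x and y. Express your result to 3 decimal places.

n = 6, Σx = 118, Σy = 201, Σx² = 2364, Σy² = 7531, Σxy = 4000
nΣxy − ΣxΣy = 24000 − 23718 = 282
nΣx² − (Σx)² = 14184 − 13924 = 260; nΣy² − (Σy)² = 45186 − 40401 = 4785
r = 282 / √(260 × 4785) = 282 / 1115.3923 ≈ 0.253

0.253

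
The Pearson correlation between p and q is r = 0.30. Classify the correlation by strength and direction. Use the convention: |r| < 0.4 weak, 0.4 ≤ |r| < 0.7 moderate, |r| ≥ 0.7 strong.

r = 0.30 > 0 so the relationship is positive.
|r| = 0.30, which falls in the weak range.

weak positive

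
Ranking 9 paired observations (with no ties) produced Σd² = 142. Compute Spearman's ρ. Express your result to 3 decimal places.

-0.183

ρ = 1 − 6Σd² / [n(n²−1)] = 1 − 6×142 / (9×80)
  = 1 − 852/720 = 1 − 1.1833 ≈ -0.183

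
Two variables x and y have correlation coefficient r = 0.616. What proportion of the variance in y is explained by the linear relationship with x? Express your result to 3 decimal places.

0.379

r² = (0.616)² = 0.379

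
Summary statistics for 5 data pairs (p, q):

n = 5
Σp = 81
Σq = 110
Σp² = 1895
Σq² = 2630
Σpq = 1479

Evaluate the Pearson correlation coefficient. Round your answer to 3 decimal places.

r = (nΣpq − ΣpΣq) / √[(nΣp² − (Σp)²)(nΣq² − (Σq)²)]
Numerator: 5×1479 − 81×110 = -1515
Denominator: √[(9475 − 6561)(13150 − 12100)] = √[2914 × 1050] = 1749.1998
r = -1515 / 1749.1998 ≈ -0.866

-0.866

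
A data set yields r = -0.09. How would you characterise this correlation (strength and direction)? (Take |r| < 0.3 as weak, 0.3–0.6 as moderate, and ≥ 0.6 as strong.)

r = -0.09 < 0 so the relationship is negative.
|r| = 0.09, which falls in the weak range.

weak negative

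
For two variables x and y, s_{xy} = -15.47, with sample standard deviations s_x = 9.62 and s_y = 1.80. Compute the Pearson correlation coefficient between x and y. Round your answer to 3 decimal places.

r = Cov(x,y) / (s_x · s_y) = -15.47 / (9.62 × 1.80)
  = -15.47 / 17.3160 ≈ -0.893

-0.893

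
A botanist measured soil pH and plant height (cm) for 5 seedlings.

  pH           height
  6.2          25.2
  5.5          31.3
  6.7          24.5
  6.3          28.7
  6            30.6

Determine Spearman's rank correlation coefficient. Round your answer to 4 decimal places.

-0.9000

Rank pH: 3, 1, 5, 4, 2
Rank height: 2, 5, 1, 3, 4
d = rank(pH) − rank(height): 1, -4, 4, 1, -2; Σd² = 38
ρ = 1 − 6Σd² / [n(n²−1)] = 1 − 6×38 / (5×24) = 1 − 228/120 ≈ -0.9000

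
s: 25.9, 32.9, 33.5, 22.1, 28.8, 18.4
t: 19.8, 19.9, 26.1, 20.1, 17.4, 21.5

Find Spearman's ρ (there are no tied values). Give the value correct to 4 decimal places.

0.0286

Rank s: 3, 5, 6, 2, 4, 1
Rank t: 2, 3, 6, 4, 1, 5
d = rank(s) − rank(t): 1, 2, 0, -2, 3, -4; Σd² = 34
ρ = 1 − 6Σd² / [n(n²−1)] = 1 − 6×34 / (6×35) = 1 − 204/210 ≈ 0.0286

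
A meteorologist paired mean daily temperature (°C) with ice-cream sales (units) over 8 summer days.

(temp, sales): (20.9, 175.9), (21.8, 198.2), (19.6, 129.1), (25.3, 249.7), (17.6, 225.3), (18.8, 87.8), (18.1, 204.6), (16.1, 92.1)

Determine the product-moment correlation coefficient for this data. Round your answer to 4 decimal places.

0.5707

n = 8, Σx = 158.2, Σy = 1362.7, Σx² = 3186.32, Σy² = 258053.45, Σxy = 27646.83
nΣxy − ΣxΣy = 221174.64 − 215579.14 = 5595.5
nΣx² − (Σx)² = 25490.56 − 25027.24 = 463.32; nΣy² − (Σy)² = 2064427.6 − 1856951.29 = 207476.31
r = 5595.5 / √(463.32 × 207476.31) = 5595.5 / 9804.4849 ≈ 0.5707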